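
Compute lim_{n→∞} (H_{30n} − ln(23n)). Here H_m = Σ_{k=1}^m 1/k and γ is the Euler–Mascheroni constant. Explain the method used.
lim = ln(30/23) + γ

By Euler-Maclaurin, H_m = ln m + γ + O(1/m). So
  H_{30n} − ln(23n) = ln(30n) + γ − ln(23n) + O(1/n)
                       = ln(30/23) + γ + O(1/n).
Hence the limit is ln(30/23) + γ.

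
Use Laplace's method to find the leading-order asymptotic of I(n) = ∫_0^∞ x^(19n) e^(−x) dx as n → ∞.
I(n) ~ sqrt(2π·19n) · (19n/e)^(19n)

Write the integrand as exp(19n ln x − x) and set f(x) = 19n ln x − x. Then f'(x) = 19n/x − 1 = 0 at x* = 19n, and f''(x*) = −19n/x*^2 = −1/(19n). Laplace's method (interior maximum) gives
  I(n) ~ e^(f(x*)) · sqrt(2π / |f''(x*)|)
        = exp(19n ln(19n) − 19n) · sqrt(2π · 19n)
        = (19n)^(19n) e^(−19n) · sqrt(2π·19n)
        = sqrt(2π·19n) · (19n/e)^(19n).
This matches Γ(19n+1) with Stirling applied to Γ.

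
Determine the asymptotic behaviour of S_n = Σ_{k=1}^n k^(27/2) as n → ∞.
S_n ~ (2/29) · n^(29/2)

Integral comparison: Σ_{k=1}^n k^(27/2) = ∫_0^n x^(27/2) dx + O(n^(27/2)). The integral is n^(1 + 27/2) / (1 + 27/2) = n^((27+2)/2) / ((27+2)/2) = (2/29) · n^(29/2).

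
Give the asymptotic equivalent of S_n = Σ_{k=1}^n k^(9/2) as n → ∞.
S_n ~ (2/11) · n^(11/2)

Integral comparison: Σ_{k=1}^n k^(9/2) = ∫_0^n x^(9/2) dx + O(n^(9/2)). The integral is n^(1 + 9/2) / (1 + 9/2) = n^((9+2)/2) / ((9+2)/2) = (2/11) · n^(11/2).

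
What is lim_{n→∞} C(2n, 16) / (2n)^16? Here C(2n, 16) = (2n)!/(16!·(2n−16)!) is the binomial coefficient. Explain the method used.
lim = 1/16! = 1/20922789888000

With N = 2n → ∞: C(N, 16) / N^16 = [N(N−1)…(N−15)] / (16! · N^16) = (1/16!) · 1 · (1 − 1/(2n)) · … · (1 − 15/(2n)). Each factor → 1 as N → ∞, so the limit is 1/16! = 1/20922789888000.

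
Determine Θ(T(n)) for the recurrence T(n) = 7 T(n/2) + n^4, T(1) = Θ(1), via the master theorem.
T(n) = Θ(n^4)

log_2 7 ≈ 2.807. f(n) = n^4 dominates n^(log_2 7) since 4 > 2.807, and the regularity condition a·f(n/b) = 7·(n/2)^4 = (7/16)·n^4 ≤ c·f(n) holds with c = 7/16 ≈ 0.438 < 1. So this is Case 3: T(n) = Θ(f(n)) = Θ(n^4).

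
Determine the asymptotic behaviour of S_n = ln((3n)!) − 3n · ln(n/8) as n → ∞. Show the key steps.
S_n ~ 3n · (ln 24 − 1) + O(ln n)

Stirling: ln((3n)!) = 3n ln(3n) − 3n + O(ln n).
  S_n = 3n ln(3n) − 3n − 3n ln(n/8) + O(ln n)
      = 3n ln(3n) − 3n ln n + 3n ln 8 − 3n + O(ln n)
      = 3n ln 3 + 3n ln 8 − 3n + O(ln n)
      = 3n (ln 24 − 1) + O(ln n).
Numerically ln(24) − 1 ≈ 2.1781.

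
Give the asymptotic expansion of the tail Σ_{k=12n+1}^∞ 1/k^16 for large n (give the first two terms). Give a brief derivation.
Σ_{k>12n} 1/k^16 = 1/(15 · (12n)^15) − 1/(2 · (12n)^16) + O(1/(12n)^17)

Compare to the integral: ∫_{12n}^∞ x^(−16) dx = [−x^(−15)/15]_{12n}^∞ = 1/((16−1)·(12n)^15). The Euler-Maclaurin correction adds −f(12n)/2 = −1/(2·(12n)^16). Euler-Maclaurin then gives
  Σ_{k>12n} 1/k^16 = ∫_{12n}^∞ dx/x^16 − 1/(2·(12n)^16) + O(1/(12n)^17).
(Equivalently this is ζ(16) − Σ_{k≤12n} 1/k^16.)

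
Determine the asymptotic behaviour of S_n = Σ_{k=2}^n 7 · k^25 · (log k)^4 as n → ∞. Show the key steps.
S_n ~ 7 · n^26 · (log n)^4 / 26

By integral comparison, S_n = ∫_1^n 7 · x^25 · (log x)^4 dx + O(n^25 · (log n)^4). For the integral, the leading term of ∫_1^n x^25 (log x)^4 dx is n^26/26 · (log n)^4 (by repeated integration by parts; each step lowers the log-exponent and produces a relatively O(1/log n) correction). Hence S_n ~ 7 · n^26 · (log n)^4 / 26.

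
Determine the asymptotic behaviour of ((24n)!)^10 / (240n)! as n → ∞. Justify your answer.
((24n)!)^10/(240n)! ~ ((2π·24n)^(9/2) / sqrt(10)) · 10^(−10·24n)  →  0

Write N = 24n. Stirling: N! ~ sqrt(2π N)(N/e)^N and (10N)! ~ sqrt(2π·10N)·(10N/e)^(10N).
  (N!)^10/(10N)! ~ (2π N)^(10/2) (N/e)^(10N) / [sqrt(2π·10N) (10N/e)^(10N)]
     = (2π N)^(10/2) / sqrt(2π·10N) · (N/(10N))^(10N)
     = (2π N)^((10−1)/2) / sqrt(10) · 10^(−10N).
Since 10^10 > 1, the factor 10^(−10N) decays exponentially, so the ratio → 0. Substituting N = 24n gives the stated form.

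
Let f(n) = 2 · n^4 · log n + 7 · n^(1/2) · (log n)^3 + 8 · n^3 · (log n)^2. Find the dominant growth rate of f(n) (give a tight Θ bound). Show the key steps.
f(n) ∈ Θ(n^4 · log n)

Compare the terms by growth order. For large n, n^a · (log n)^b dominates n^a' · (log n)^b' iff a > a', or (a = a' and b > b'). Ranking the 3 terms shows the dominant one is 2 · n^4 · log n. Hence f(n) ∈ Θ(n^4 · log n).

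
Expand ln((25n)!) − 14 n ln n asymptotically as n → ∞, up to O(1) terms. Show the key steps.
ln((25n)!) − 14 n ln n = 11 n ln n + 25(ln 25 − 1) n + (1/2) ln(2π·25n) + O(1/n)

Stirling: ln((25n)!) = 25n ln(25n) − 25n + (1/2) ln(2π·25n) + O(1/n).
Expand 25n ln(25n) = 25n (ln n + ln 25) = 25n ln n + 25n ln 25.
Subtract 14n ln n: leading term is (25 − 14) n ln n = 11 n ln n. The next term is 25n ln 25 − 25n = 25(ln 25 − 1) n. Then the (1/2) ln(2π·25n) correction.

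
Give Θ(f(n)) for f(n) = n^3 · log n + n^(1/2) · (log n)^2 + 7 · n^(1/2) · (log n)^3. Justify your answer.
f(n) ∈ Θ(n^3 · log n)

Compare the terms by growth order. For large n, n^a · (log n)^b dominates n^a' · (log n)^b' iff a > a', or (a = a' and b > b'). Ranking the 3 terms shows the dominant one is n^3 · log n. Hence f(n) ∈ Θ(n^3 · log n).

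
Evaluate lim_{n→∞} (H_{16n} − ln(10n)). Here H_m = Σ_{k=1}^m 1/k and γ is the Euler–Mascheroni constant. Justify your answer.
lim = ln(8/5) + γ

By Euler-Maclaurin, H_m = ln m + γ + O(1/m). So
  H_{16n} − ln(10n) = ln(16n) + γ − ln(10n) + O(1/n)
                       = ln(16/10) + γ + O(1/n).
Hence the limit is ln(16/10) + γ (= ln(8/5)).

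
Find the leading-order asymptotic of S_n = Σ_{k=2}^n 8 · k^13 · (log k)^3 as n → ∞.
S_n ~ 4 · n^14 · (log n)^3 / 7

By integral comparison, S_n = ∫_1^n 8 · x^13 · (log x)^3 dx + O(n^13 · (log n)^3). For the integral, the leading term of ∫_1^n x^13 (log x)^3 dx is n^14/14 · (log n)^3 (by repeated integration by parts; each step lowers the log-exponent and produces a relatively O(1/log n) correction). Hence S_n ~ 4 · n^14 · (log n)^3 / 7.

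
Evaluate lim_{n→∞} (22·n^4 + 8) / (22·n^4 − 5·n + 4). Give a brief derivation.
lim = 22/22 = 1

For large n the leading n^4 terms dominate both numerator and denominator. Dividing top and bottom by n^4, every other term tends to 0, leaving 22/22 = 1.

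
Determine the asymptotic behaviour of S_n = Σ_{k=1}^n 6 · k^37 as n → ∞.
S_n ~ 3 · n^38 / 19

By integral comparison (Euler-Maclaurin), Σ_{k=1}^n 6 · k^37 = 6 · ∫_0^n x^37 dx + O(n^37) = 6 · n^38/38 = 3 · n^38 / 19 + O(n^37). (Equivalently, Faulhaber's formula gives the same leading term.)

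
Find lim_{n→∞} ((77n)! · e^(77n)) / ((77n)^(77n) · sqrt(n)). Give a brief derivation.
lim = sqrt(2π·77)

Stirling: (77n)! ~ sqrt(2π·77n) · (77n/e)^(77n). Hence
  (77n)! · e^(77n) / (77n)^(77n) ~ sqrt(2π·77n).
Dividing by sqrt(n): sqrt(2π·77n) / sqrt(n) = sqrt(2π·77) · n^((1−1)/2), so the limit is sqrt(2π·77).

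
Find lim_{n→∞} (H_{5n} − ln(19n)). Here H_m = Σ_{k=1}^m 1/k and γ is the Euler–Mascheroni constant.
lim = ln(5/19) + γ

By Euler-Maclaurin, H_m = ln m + γ + O(1/m). So
  H_{5n} − ln(19n) = ln(5n) + γ − ln(19n) + O(1/n)
                       = ln(5/19) + γ + O(1/n).
Hence the limit is ln(5/19) + γ.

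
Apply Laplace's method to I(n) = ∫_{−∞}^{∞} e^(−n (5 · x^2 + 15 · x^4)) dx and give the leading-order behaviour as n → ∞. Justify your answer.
I(n) ~ sqrt(π/(5n))

φ(x) = 5 · x^2 + 15 · x^4 has its unique global minimum at x* = 0 (since φ'(x) = 10x + 60x^3 = 0 only at x = 0 for real x with both coefficients positive, and φ → ∞ as |x| → ∞). At x* = 0, φ(0) = 0 and φ''(0) = 10. Laplace's method then gives
  I(n) ~ sqrt(2π / (n · φ''(0))) · e^(−n φ(0)) = sqrt(2π / (10n)) = sqrt(π/(5n)).
The 15 · x^4 term contributes only at subleading order (an O(1/n) relative correction).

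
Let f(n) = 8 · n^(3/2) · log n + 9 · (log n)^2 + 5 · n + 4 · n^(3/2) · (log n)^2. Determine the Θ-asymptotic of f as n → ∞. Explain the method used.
f(n) ∈ Θ(n^(3/2) · (log n)^2)

Compare the terms by growth order. For large n, n^a · (log n)^b dominates n^a' · (log n)^b' iff a > a', or (a = a' and b > b'). Ranking the 4 terms shows the dominant one is 4 · n^(3/2) · (log n)^2. Hence f(n) ∈ Θ(n^(3/2) · (log n)^2).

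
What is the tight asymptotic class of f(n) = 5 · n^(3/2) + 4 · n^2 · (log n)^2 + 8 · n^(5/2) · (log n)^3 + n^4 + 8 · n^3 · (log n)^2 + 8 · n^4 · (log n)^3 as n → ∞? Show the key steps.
f(n) ∈ Θ(n^4 · (log n)^3)

Compare the terms by growth order. For large n, n^a · (log n)^b dominates n^a' · (log n)^b' iff a > a', or (a = a' and b > b'). Ranking the 6 terms shows the dominant one is 8 · n^4 · (log n)^3. Hence f(n) ∈ Θ(n^4 · (log n)^3).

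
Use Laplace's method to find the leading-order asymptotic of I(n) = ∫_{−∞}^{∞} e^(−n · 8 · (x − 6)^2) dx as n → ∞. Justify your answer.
I(n) = sqrt(π/(8n))

Here φ(x) = 8 · (x − 6)^2 has its unique minimum at x* = 6 with φ(x*) = 0 and φ''(x*) = 16. Laplace's method gives
  I(n) ~ e^(−n φ(x*)) · sqrt(2π / (n · φ''(x*))) = sqrt(2π / (16n)) = sqrt(π/(8n)).
This is exact: substituting u = (x − 6)·sqrt(8n) gives I(n) = (1/sqrt(8n)) ∫_{−∞}^{∞} e^(−u^2) du = sqrt(π/(8n)).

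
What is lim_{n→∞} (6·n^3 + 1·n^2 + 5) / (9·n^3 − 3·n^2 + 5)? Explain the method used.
lim = 6/9 = 2/3

For large n the leading n^3 terms dominate both numerator and denominator. Dividing top and bottom by n^3, every other term tends to 0, leaving 6/9 = 2/3.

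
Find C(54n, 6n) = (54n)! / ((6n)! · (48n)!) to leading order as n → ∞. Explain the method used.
C(54n, 6n) ~ (387420489/16777216)^(6n) · sqrt(9/(16π·6n))

Write N = 6n. Apply Stirling to each factorial:
  (9N)! ~ sqrt(2π·9N) · (9N/e)^(9N),
  N! ~ sqrt(2π N) · (N/e)^N,
  (8N)! ~ sqrt(2π·8N) · (8N/e)^(8N).
The exponential factors combine to (9N)^(9N) / (N^N · (8N)^(8N)) = 9^(9N)/8^(8N) = (9^9/8^8)^N = (387420489/16777216)^N.
The square-root prefactors combine to sqrt(2π·9N) / (sqrt(2π N)·sqrt(2π·8N)) = sqrt(9 / (2π·8·N)) = sqrt(9/(16π·6n)).
Substituting N = 6n: C(54n, 6n) ~ (387420489/16777216)^(6n) · sqrt(9/(16π·6n)).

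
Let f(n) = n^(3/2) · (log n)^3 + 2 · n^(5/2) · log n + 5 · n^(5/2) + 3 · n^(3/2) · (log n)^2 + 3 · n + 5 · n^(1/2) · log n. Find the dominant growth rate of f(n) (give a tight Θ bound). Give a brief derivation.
f(n) ∈ Θ(n^(5/2) · log n)

Compare the terms by growth order. For large n, n^a · (log n)^b dominates n^a' · (log n)^b' iff a > a', or (a = a' and b > b'). Ranking the 6 terms shows the dominant one is 2 · n^(5/2) · log n. Hence f(n) ∈ Θ(n^(5/2) · log n).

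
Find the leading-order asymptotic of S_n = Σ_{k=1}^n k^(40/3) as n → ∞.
S_n ~ (3/43) · n^(43/3)

Integral comparison: Σ_{k=1}^n k^(40/3) = ∫_0^n x^(40/3) dx + O(n^(40/3)). The integral is n^(1 + 40/3) / (1 + 40/3) = n^((40+3)/3) / ((40+3)/3) = (3/43) · n^(43/3).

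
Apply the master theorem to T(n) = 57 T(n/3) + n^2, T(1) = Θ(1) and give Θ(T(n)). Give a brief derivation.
T(n) = Θ(n^(log_3 57))

Master theorem: compare f(n) = n^2 to n^(log_3 57) where log_3 57 ≈ 3.680. Since 2 < log_3 57, we have f(n) = O(n^(log_3 57 − ε)) for some ε > 0 — Case 1. Hence T(n) = Θ(n^(log_3 57)).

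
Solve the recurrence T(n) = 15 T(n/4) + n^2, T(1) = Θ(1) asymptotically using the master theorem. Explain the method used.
T(n) = Θ(n^2)

log_4 15 ≈ 1.953. f(n) = n^2 dominates n^(log_4 15) since 2 > 1.953, and the regularity condition a·f(n/b) = 15·(n/4)^2 = (15/16)·n^2 ≤ c·f(n) holds with c = 15/16 ≈ 0.938 < 1. So this is Case 3: T(n) = Θ(f(n)) = Θ(n^2).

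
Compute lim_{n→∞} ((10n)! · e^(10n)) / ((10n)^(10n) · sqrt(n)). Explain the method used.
lim = sqrt(2π·10)

Stirling: (10n)! ~ sqrt(2π·10n) · (10n/e)^(10n). Hence
  (10n)! · e^(10n) / (10n)^(10n) ~ sqrt(2π·10n).
Dividing by sqrt(n): sqrt(2π·10n) / sqrt(n) = sqrt(2π·10) · n^((1−1)/2), so the limit is sqrt(2π·10).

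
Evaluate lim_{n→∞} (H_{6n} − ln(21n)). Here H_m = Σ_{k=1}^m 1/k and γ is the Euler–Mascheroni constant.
lim = ln(2/7) + γ

By Euler-Maclaurin, H_m = ln m + γ + O(1/m). So
  H_{6n} − ln(21n) = ln(6n) + γ − ln(21n) + O(1/n)
                       = ln(6/21) + γ + O(1/n).
Hence the limit is ln(6/21) + γ (= ln(2/7)).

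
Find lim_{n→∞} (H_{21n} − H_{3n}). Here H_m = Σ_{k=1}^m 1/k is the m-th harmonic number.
lim = ln(21/3) = ln 7

Euler-Maclaurin gives H_m = ln m + γ + 1/(2m) + O(1/m^2). The γ and O(1/m) terms cancel in the difference:
  H_{21n} − H_{3n} = ln(21n) − ln(3n) + O(1/n) = ln(21/3) + O(1/n).
Hence the limit is ln(21/3) = ln 7.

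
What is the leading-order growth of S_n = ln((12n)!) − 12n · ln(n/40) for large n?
S_n ~ 12n · (ln 480 − 1) + O(ln n)

Stirling: ln((12n)!) = 12n ln(12n) − 12n + O(ln n).
  S_n = 12n ln(12n) − 12n − 12n ln(n/40) + O(ln n)
      = 12n ln(12n) − 12n ln n + 12n ln 40 − 12n + O(ln n)
      = 12n ln 12 + 12n ln 40 − 12n + O(ln n)
      = 12n (ln 480 − 1) + O(ln n).
Numerically ln(480) − 1 ≈ 5.1738.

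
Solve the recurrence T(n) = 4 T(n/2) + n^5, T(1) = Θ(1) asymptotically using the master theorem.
T(n) = Θ(n^5)

log_2 4 ≈ 2.000. f(n) = n^5 dominates n^(log_2 4) since 5 > 2.000, and the regularity condition a·f(n/b) = 4·(n/2)^5 = (4/32)·n^5 ≤ c·f(n) holds with c = 4/32 ≈ 0.125 < 1. So this is Case 3: T(n) = Θ(f(n)) = Θ(n^5).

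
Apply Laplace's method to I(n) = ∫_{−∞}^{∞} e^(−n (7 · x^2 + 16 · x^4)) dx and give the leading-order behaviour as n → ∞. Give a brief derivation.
I(n) ~ sqrt(π/(7n))

φ(x) = 7 · x^2 + 16 · x^4 has its unique global minimum at x* = 0 (since φ'(x) = 14x + 64x^3 = 0 only at x = 0 for real x with both coefficients positive, and φ → ∞ as |x| → ∞). At x* = 0, φ(0) = 0 and φ''(0) = 14. Laplace's method then gives
  I(n) ~ sqrt(2π / (n · φ''(0))) · e^(−n φ(0)) = sqrt(2π / (14n)) = sqrt(π/(7n)).
The 16 · x^4 term contributes only at subleading order (an O(1/n) relative correction).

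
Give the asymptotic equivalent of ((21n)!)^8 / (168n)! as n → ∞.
((21n)!)^8/(168n)! ~ ((2π·21n)^(7/2) / sqrt(8)) · 8^(−8·21n)  →  0

Write N = 21n. Stirling: N! ~ sqrt(2π N)(N/e)^N and (8N)! ~ sqrt(2π·8N)·(8N/e)^(8N).
  (N!)^8/(8N)! ~ (2π N)^(8/2) (N/e)^(8N) / [sqrt(2π·8N) (8N/e)^(8N)]
     = (2π N)^(8/2) / sqrt(2π·8N) · (N/(8N))^(8N)
     = (2π N)^((8−1)/2) / sqrt(8) · 8^(−8N).
Since 8^8 > 1, the factor 8^(−8N) decays exponentially, so the ratio → 0. Substituting N = 21n gives the stated form.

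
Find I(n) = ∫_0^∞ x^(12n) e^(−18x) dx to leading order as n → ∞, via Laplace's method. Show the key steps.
I(n) ~ (sqrt(2π·12n) / 18) · (12n/(18e))^(12n)

Write the integrand as exp(12n ln x − 18x) and set f(x) = 12n ln x − 18x. Then f'(x) = 12n/x − 18 = 0 at x* = 12n/18, and f''(x*) = −12n/x*^2 = −18^2/(12n). Laplace's method (interior maximum) gives
  I(n) ~ e^(f(x*)) · sqrt(2π / |f''(x*)|)
        = exp(12n ln(12n/18) − 12n) · sqrt(2π · 12n / 18^2)
        = (12n/18)^(12n) e^(−12n) · sqrt(2π·12n) / 18
        = (sqrt(2π·12n) / 18) · (12n/(18e))^(12n).
This matches Γ(12n+1)/18^(12n+1) with Stirling applied to Γ.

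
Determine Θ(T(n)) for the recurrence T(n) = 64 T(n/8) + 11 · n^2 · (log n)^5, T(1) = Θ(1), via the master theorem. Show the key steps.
T(n) = Θ(n^2 · (log n)^6)

Here log_8 64 = 2 and f(n) = 11 · n^2 · (log n)^5 = Θ(n^(log_8 64) · (log n)^5). This is the extended Case 2 of the master theorem (f matches the critical exponent up to log factors), giving T(n) = Θ(n^(log_8 64) · (log n)^(5+1)) = Θ(n^2 · (log n)^6).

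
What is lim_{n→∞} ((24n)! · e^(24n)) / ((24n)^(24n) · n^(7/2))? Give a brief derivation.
lim = 0

Stirling: (24n)! ~ sqrt(2π·24n) · (24n/e)^(24n). Hence
  (24n)! · e^(24n) / (24n)^(24n) ~ sqrt(2π·24n).
Dividing by n^(7/2): sqrt(2π·24n) / n^(7/2) = sqrt(2π·24) · n^((1−7)/2), so the expression behaves like sqrt(2π·24) · n^((1−7)/2) → 0.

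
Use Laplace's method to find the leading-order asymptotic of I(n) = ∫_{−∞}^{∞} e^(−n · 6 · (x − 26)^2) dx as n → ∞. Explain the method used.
I(n) = sqrt(π/(6n))

Here φ(x) = 6 · (x − 26)^2 has its unique minimum at x* = 26 with φ(x*) = 0 and φ''(x*) = 12. Laplace's method gives
  I(n) ~ e^(−n φ(x*)) · sqrt(2π / (n · φ''(x*))) = sqrt(2π / (12n)) = sqrt(π/(6n)).
This is exact: substituting u = (x − 26)·sqrt(6n) gives I(n) = (1/sqrt(6n)) ∫_{−∞}^{∞} e^(−u^2) du = sqrt(π/(6n)).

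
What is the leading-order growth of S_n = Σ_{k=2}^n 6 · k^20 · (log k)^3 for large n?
S_n ~ 2 · n^21 · (log n)^3 / 7

By integral comparison, S_n = ∫_1^n 6 · x^20 · (log x)^3 dx + O(n^20 · (log n)^3). For the integral, the leading term of ∫_1^n x^20 (log x)^3 dx is n^21/21 · (log n)^3 (by repeated integration by parts; each step lowers the log-exponent and produces a relatively O(1/log n) correction). Hence S_n ~ 2 · n^21 · (log n)^3 / 7.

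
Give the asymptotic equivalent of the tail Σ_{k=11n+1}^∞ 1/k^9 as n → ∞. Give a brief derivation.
Σ_{k>11n} 1/k^9 ~ 1/(8 · (11n)^8)

Compare to the integral: ∫_{11n}^∞ x^(−9) dx = [−x^(−8)/8]_{11n}^∞ = 1/((9−1)·(11n)^8). Euler-Maclaurin then gives
  Σ_{k>11n} 1/k^9 = ∫_{11n}^∞ dx/x^9 − 1/(2·(11n)^9) + O(1/(11n)^10).
(Equivalently this is ζ(9) − Σ_{k≤11n} 1/k^9.)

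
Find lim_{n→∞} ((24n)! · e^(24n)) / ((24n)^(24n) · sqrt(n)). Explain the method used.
lim = sqrt(2π·24)

Stirling: (24n)! ~ sqrt(2π·24n) · (24n/e)^(24n). Hence
  (24n)! · e^(24n) / (24n)^(24n) ~ sqrt(2π·24n).
Dividing by sqrt(n): sqrt(2π·24n) / sqrt(n) = sqrt(2π·24) · n^((1−1)/2), so the limit is sqrt(2π·24).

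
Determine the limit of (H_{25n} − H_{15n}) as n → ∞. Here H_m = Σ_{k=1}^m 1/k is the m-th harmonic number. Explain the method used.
lim = ln(25/15) = ln(5/3)

Euler-Maclaurin gives H_m = ln m + γ + 1/(2m) + O(1/m^2). The γ and O(1/m) terms cancel in the difference:
  H_{25n} − H_{15n} = ln(25n) − ln(15n) + O(1/n) = ln(25/15) + O(1/n).
Hence the limit is ln(25/15) = ln(5/3).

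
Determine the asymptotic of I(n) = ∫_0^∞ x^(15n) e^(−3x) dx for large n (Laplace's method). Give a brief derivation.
I(n) ~ (sqrt(2π·15n) / 3) · (15n/(3e))^(15n)

Write the integrand as exp(15n ln x − 3x) and set f(x) = 15n ln x − 3x. Then f'(x) = 15n/x − 3 = 0 at x* = 15n/3, and f''(x*) = −15n/x*^2 = −3^2/(15n). Laplace's method (interior maximum) gives
  I(n) ~ e^(f(x*)) · sqrt(2π / |f''(x*)|)
        = exp(15n ln(15n/3) − 15n) · sqrt(2π · 15n / 3^2)
        = (15n/3)^(15n) e^(−15n) · sqrt(2π·15n) / 3
        = (sqrt(2π·15n) / 3) · (15n/(3e))^(15n).
This matches Γ(15n+1)/3^(15n+1) with Stirling applied to Γ.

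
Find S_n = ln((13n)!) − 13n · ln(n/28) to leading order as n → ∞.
S_n ~ 13n · (ln 364 − 1) + O(ln n)

Stirling: ln((13n)!) = 13n ln(13n) − 13n + O(ln n).
  S_n = 13n ln(13n) − 13n − 13n ln(n/28) + O(ln n)
      = 13n ln(13n) − 13n ln n + 13n ln 28 − 13n + O(ln n)
      = 13n ln 13 + 13n ln 28 − 13n + O(ln n)
      = 13n (ln 364 − 1) + O(ln n).
Numerically ln(364) − 1 ≈ 4.8972.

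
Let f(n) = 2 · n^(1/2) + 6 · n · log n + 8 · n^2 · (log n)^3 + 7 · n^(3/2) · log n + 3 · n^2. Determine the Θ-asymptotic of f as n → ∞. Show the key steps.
f(n) ∈ Θ(n^2 · (log n)^3)

Compare the terms by growth order. For large n, n^a · (log n)^b dominates n^a' · (log n)^b' iff a > a', or (a = a' and b > b'). Ranking the 5 terms shows the dominant one is 8 · n^2 · (log n)^3. Hence f(n) ∈ Θ(n^2 · (log n)^3).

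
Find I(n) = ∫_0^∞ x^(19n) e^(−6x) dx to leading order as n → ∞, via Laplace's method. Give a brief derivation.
I(n) ~ (sqrt(2π·19n) / 6) · (19n/(6e))^(19n)

Write the integrand as exp(19n ln x − 6x) and set f(x) = 19n ln x − 6x. Then f'(x) = 19n/x − 6 = 0 at x* = 19n/6, and f''(x*) = −19n/x*^2 = −6^2/(19n). Laplace's method (interior maximum) gives
  I(n) ~ e^(f(x*)) · sqrt(2π / |f''(x*)|)
        = exp(19n ln(19n/6) − 19n) · sqrt(2π · 19n / 6^2)
        = (19n/6)^(19n) e^(−19n) · sqrt(2π·19n) / 6
        = (sqrt(2π·19n) / 6) · (19n/(6e))^(19n).
This matches Γ(19n+1)/6^(19n+1) with Stirling applied to Γ.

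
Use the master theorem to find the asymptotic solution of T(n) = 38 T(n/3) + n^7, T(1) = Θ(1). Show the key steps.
T(n) = Θ(n^7)

log_3 38 ≈ 3.311. f(n) = n^7 dominates n^(log_3 38) since 7 > 3.311, and the regularity condition a·f(n/b) = 38·(n/3)^7 = (38/2187)·n^7 ≤ c·f(n) holds with c = 38/2187 ≈ 0.0174 < 1. So this is Case 3: T(n) = Θ(f(n)) = Θ(n^7).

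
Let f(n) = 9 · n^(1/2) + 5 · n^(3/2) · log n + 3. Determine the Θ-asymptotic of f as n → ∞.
f(n) ∈ Θ(n^(3/2) · log n)

Compare the terms by growth order. For large n, n^a · (log n)^b dominates n^a' · (log n)^b' iff a > a', or (a = a' and b > b'). Ranking the 3 terms shows the dominant one is 5 · n^(3/2) · log n. Hence f(n) ∈ Θ(n^(3/2) · log n).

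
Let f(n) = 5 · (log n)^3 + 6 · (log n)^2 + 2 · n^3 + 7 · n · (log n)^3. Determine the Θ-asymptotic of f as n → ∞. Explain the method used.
f(n) ∈ Θ(n^3)

Compare the terms by growth order. For large n, n^a · (log n)^b dominates n^a' · (log n)^b' iff a > a', or (a = a' and b > b'). Ranking the 4 terms shows the dominant one is 2 · n^3. Hence f(n) ∈ Θ(n^3).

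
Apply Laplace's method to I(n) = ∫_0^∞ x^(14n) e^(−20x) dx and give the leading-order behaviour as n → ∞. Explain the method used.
I(n) ~ (sqrt(2π·14n) / 20) · (14n/(20e))^(14n)

Write the integrand as exp(14n ln x − 20x) and set f(x) = 14n ln x − 20x. Then f'(x) = 14n/x − 20 = 0 at x* = 14n/20, and f''(x*) = −14n/x*^2 = −20^2/(14n). Laplace's method (interior maximum) gives
  I(n) ~ e^(f(x*)) · sqrt(2π / |f''(x*)|)
        = exp(14n ln(14n/20) − 14n) · sqrt(2π · 14n / 20^2)
        = (14n/20)^(14n) e^(−14n) · sqrt(2π·14n) / 20
        = (sqrt(2π·14n) / 20) · (14n/(20e))^(14n).
This matches Γ(14n+1)/20^(14n+1) with Stirling applied to Γ.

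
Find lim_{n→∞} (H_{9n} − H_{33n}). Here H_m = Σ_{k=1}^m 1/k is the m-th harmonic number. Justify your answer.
lim = ln(9/33) = ln(3/11)

Euler-Maclaurin gives H_m = ln m + γ + 1/(2m) + O(1/m^2). The γ and O(1/m) terms cancel in the difference:
  H_{9n} − H_{33n} = ln(9n) − ln(33n) + O(1/n) = ln(9/33) + O(1/n).
Hence the limit is ln(9/33) = ln(3/11).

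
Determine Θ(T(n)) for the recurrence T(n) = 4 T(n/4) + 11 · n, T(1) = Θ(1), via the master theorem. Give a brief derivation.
T(n) = Θ(n log n)

log_4 4 = 1, and f(n) = 11 · n = Θ(n^(log_4 4)). This is Case 2 of the master theorem: T(n) = Θ(f(n) · log n) = Θ(n log n).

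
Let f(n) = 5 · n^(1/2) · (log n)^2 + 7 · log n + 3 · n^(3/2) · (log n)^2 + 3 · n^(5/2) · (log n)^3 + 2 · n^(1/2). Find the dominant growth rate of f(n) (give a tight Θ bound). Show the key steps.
f(n) ∈ Θ(n^(5/2) · (log n)^3)

Compare the terms by growth order. For large n, n^a · (log n)^b dominates n^a' · (log n)^b' iff a > a', or (a = a' and b > b'). Ranking the 5 terms shows the dominant one is 3 · n^(5/2) · (log n)^3. Hence f(n) ∈ Θ(n^(5/2) · (log n)^3).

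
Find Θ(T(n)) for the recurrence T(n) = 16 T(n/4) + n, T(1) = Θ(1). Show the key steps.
T(n) = Θ(n^2)

Master theorem: compare f(n) = n to n^(log_4 16) where log_4 16 = 2. Since 1 < log_4 16, we have f(n) = O(n^(log_4 16 − ε)) for some ε > 0 — Case 1. Hence T(n) = Θ(n^(log_4 16)) = Θ(n^2).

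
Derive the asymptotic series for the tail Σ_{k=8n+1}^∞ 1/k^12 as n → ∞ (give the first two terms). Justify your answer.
Σ_{k>8n} 1/k^12 = 1/(11 · (8n)^11) − 1/(2 · (8n)^12) + O(1/(8n)^13)

Compare to the integral: ∫_{8n}^∞ x^(−12) dx = [−x^(−11)/11]_{8n}^∞ = 1/((12−1)·(8n)^11). The Euler-Maclaurin correction adds −f(8n)/2 = −1/(2·(8n)^12). Euler-Maclaurin then gives
  Σ_{k>8n} 1/k^12 = ∫_{8n}^∞ dx/x^12 − 1/(2·(8n)^12) + O(1/(8n)^13).
(Equivalently this is ζ(12) − Σ_{k≤8n} 1/k^12.)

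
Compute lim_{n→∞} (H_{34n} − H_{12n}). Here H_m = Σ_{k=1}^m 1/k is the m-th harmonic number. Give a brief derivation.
lim = ln(34/12) = ln(17/6)

Euler-Maclaurin gives H_m = ln m + γ + 1/(2m) + O(1/m^2). The γ and O(1/m) terms cancel in the difference:
  H_{34n} − H_{12n} = ln(34n) − ln(12n) + O(1/n) = ln(34/12) + O(1/n).
Hence the limit is ln(34/12) = ln(17/6).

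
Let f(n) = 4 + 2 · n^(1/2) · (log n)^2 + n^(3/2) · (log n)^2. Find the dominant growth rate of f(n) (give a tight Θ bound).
f(n) ∈ Θ(n^(3/2) · (log n)^2)

Compare the terms by growth order. For large n, n^a · (log n)^b dominates n^a' · (log n)^b' iff a > a', or (a = a' and b > b'). Ranking the 3 terms shows the dominant one is n^(3/2) · (log n)^2. Hence f(n) ∈ Θ(n^(3/2) · (log n)^2).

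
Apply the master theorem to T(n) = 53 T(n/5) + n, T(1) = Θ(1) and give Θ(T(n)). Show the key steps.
T(n) = Θ(n^(log_5 53))

Master theorem: compare f(n) = n to n^(log_5 53) where log_5 53 ≈ 2.467. Since 1 < log_5 53, we have f(n) = O(n^(log_5 53 − ε)) for some ε > 0 — Case 1. Hence T(n) = Θ(n^(log_5 53)).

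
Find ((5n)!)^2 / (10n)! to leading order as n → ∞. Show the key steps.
((5n)!)^2/(10n)! ~ ((2π·5n)^(1/2) / sqrt(2)) · 2^(−2·5n)  →  0

Write N = 5n. Stirling: N! ~ sqrt(2π N)(N/e)^N and (2N)! ~ sqrt(2π·2N)·(2N/e)^(2N).
  (N!)^2/(2N)! ~ (2π N)^(2/2) (N/e)^(2N) / [sqrt(2π·2N) (2N/e)^(2N)]
     = (2π N)^(2/2) / sqrt(2π·2N) · (N/(2N))^(2N)
     = (2π N)^((2−1)/2) / sqrt(2) · 2^(−2N).
Since 2^2 > 1, the factor 2^(−2N) decays exponentially, so the ratio → 0. Substituting N = 5n gives the stated form.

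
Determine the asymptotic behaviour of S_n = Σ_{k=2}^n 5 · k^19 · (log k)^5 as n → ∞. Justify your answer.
S_n ~ n^20 · (log n)^5 / 4

By integral comparison, S_n = ∫_1^n 5 · x^19 · (log x)^5 dx + O(n^19 · (log n)^5). For the integral, the leading term of ∫_1^n x^19 (log x)^5 dx is n^20/20 · (log n)^5 (by repeated integration by parts; each step lowers the log-exponent and produces a relatively O(1/log n) correction). Hence S_n ~ n^20 · (log n)^5 / 4.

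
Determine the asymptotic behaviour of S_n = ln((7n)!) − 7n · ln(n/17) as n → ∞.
S_n ~ 7n · (ln 119 − 1) + O(ln n)

Stirling: ln((7n)!) = 7n ln(7n) − 7n + O(ln n).
  S_n = 7n ln(7n) − 7n − 7n ln(n/17) + O(ln n)
      = 7n ln(7n) − 7n ln n + 7n ln 17 − 7n + O(ln n)
      = 7n ln 7 + 7n ln 17 − 7n + O(ln n)
      = 7n (ln 119 − 1) + O(ln n).
Numerically ln(119) − 1 ≈ 3.7791.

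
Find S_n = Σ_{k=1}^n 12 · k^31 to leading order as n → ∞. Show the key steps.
S_n ~ 3 · n^32 / 8

By integral comparison (Euler-Maclaurin), Σ_{k=1}^n 12 · k^31 = 12 · ∫_0^n x^31 dx + O(n^31) = 12 · n^32/32 = 3 · n^32 / 8 + O(n^31). (Equivalently, Faulhaber's formula gives the same leading term.)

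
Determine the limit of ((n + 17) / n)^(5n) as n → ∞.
lim = e^85

Rewrite as (1 + 17/n)^(5n). By the standard limit (1 + x/n)^n → e^x, we have (1 + 17/n)^n → e^17, and raising to the 5th power gives e^85.
More precisely, ln[(1 + 17/n)^(5n)] = 5n · ln(1 + 17/n) = 5n · (17/n + O(1/n^2)) = 85 + O(1/n) → 85.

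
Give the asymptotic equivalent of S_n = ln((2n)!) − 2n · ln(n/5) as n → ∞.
S_n ~ 2n · (ln 10 − 1) + O(ln n)

Stirling: ln((2n)!) = 2n ln(2n) − 2n + O(ln n).
  S_n = 2n ln(2n) − 2n − 2n ln(n/5) + O(ln n)
      = 2n ln(2n) − 2n ln n + 2n ln 5 − 2n + O(ln n)
      = 2n ln 2 + 2n ln 5 − 2n + O(ln n)
      = 2n (ln 10 − 1) + O(ln n).
Numerically ln(10) − 1 ≈ 1.3026.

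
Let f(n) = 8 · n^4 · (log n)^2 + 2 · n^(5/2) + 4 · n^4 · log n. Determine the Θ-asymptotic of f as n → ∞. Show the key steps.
f(n) ∈ Θ(n^4 · (log n)^2)

Compare the terms by growth order. For large n, n^a · (log n)^b dominates n^a' · (log n)^b' iff a > a', or (a = a' and b > b'). Ranking the 3 terms shows the dominant one is 8 · n^4 · (log n)^2. Hence f(n) ∈ Θ(n^4 · (log n)^2).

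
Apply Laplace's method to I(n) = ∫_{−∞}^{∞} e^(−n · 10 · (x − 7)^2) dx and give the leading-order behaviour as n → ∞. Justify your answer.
I(n) = sqrt(π/(10n))

Here φ(x) = 10 · (x − 7)^2 has its unique minimum at x* = 7 with φ(x*) = 0 and φ''(x*) = 20. Laplace's method gives
  I(n) ~ e^(−n φ(x*)) · sqrt(2π / (n · φ''(x*))) = sqrt(2π / (20n)) = sqrt(π/(10n)).
This is exact: substituting u = (x − 7)·sqrt(10n) gives I(n) = (1/sqrt(10n)) ∫_{−∞}^{∞} e^(−u^2) du = sqrt(π/(10n)).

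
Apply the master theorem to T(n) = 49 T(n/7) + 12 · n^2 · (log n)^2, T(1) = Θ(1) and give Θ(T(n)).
T(n) = Θ(n^2 · (log n)^3)

Here log_7 49 = 2 and f(n) = 12 · n^2 · (log n)^2 = Θ(n^(log_7 49) · (log n)^2). This is the extended Case 2 of the master theorem (f matches the critical exponent up to log factors), giving T(n) = Θ(n^(log_7 49) · (log n)^(2+1)) = Θ(n^2 · (log n)^3).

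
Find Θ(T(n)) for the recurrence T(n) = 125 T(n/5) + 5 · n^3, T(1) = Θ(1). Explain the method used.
T(n) = Θ(n^3 log n)

log_5 125 = 3, and f(n) = 5 · n^3 = Θ(n^(log_5 125)). This is Case 2 of the master theorem: T(n) = Θ(f(n) · log n) = Θ(n^3 log n).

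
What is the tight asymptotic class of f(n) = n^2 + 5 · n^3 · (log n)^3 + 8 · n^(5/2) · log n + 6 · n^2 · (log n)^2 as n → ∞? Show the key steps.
f(n) ∈ Θ(n^3 · (log n)^3)

Compare the terms by growth order. For large n, n^a · (log n)^b dominates n^a' · (log n)^b' iff a > a', or (a = a' and b > b'). Ranking the 4 terms shows the dominant one is 5 · n^3 · (log n)^3. Hence f(n) ∈ Θ(n^3 · (log n)^3).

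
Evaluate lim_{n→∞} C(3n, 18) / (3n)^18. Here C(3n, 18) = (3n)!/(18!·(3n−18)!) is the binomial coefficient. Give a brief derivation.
lim = 1/18! = 1/6402373705728000

With N = 3n → ∞: C(N, 18) / N^18 = [N(N−1)…(N−17)] / (18! · N^18) = (1/18!) · 1 · (1 − 1/(3n)) · … · (1 − 17/(3n)). Each factor → 1 as N → ∞, so the limit is 1/18! = 1/6402373705728000.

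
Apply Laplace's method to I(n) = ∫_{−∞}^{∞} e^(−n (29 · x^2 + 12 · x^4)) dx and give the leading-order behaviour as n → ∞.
I(n) ~ sqrt(π/(29n))

φ(x) = 29 · x^2 + 12 · x^4 has its unique global minimum at x* = 0 (since φ'(x) = 58x + 48x^3 = 0 only at x = 0 for real x with both coefficients positive, and φ → ∞ as |x| → ∞). At x* = 0, φ(0) = 0 and φ''(0) = 58. Laplace's method then gives
  I(n) ~ sqrt(2π / (n · φ''(0))) · e^(−n φ(0)) = sqrt(2π / (58n)) = sqrt(π/(29n)).
The 12 · x^4 term contributes only at subleading order (an O(1/n) relative correction).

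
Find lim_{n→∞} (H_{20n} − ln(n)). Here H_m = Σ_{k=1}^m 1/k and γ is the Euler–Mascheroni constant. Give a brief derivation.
lim = ln 20 + γ

By Euler-Maclaurin, H_m = ln m + γ + O(1/m). So
  H_{20n} − ln(n) = ln(20n) + γ − ln(n) + O(1/n)
                       = ln(20/1) + γ + O(1/n).
Hence the limit is ln(20/1) + γ.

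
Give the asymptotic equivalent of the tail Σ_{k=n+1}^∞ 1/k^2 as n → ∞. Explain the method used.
Σ_{k>n} 1/k^2 ~ 1/(1 · n)

Compare to the integral: ∫_{n}^∞ x^(−2) dx = [−x^(−1)/1]_{n}^∞ = 1/((2−1)·n). Euler-Maclaurin then gives
  Σ_{k>n} 1/k^2 = ∫_{n}^∞ dx/x^2 − 1/(2·n^2) + O(1/n^3).
(Equivalently this is ζ(2) − Σ_{k≤n} 1/k^2.)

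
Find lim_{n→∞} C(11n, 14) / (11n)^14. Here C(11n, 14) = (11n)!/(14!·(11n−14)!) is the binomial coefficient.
lim = 1/14! = 1/87178291200

With N = 11n → ∞: C(N, 14) / N^14 = [N(N−1)…(N−13)] / (14! · N^14) = (1/14!) · 1 · (1 − 1/(11n)) · … · (1 − 13/(11n)). Each factor → 1 as N → ∞, so the limit is 1/14! = 1/87178291200.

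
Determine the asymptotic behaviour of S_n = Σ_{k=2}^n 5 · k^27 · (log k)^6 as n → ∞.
S_n ~ 5 · n^28 · (log n)^6 / 28

By integral comparison, S_n = ∫_1^n 5 · x^27 · (log x)^6 dx + O(n^27 · (log n)^6). For the integral, the leading term of ∫_1^n x^27 (log x)^6 dx is n^28/28 · (log n)^6 (by repeated integration by parts; each step lowers the log-exponent and produces a relatively O(1/log n) correction). Hence S_n ~ 5 · n^28 · (log n)^6 / 28.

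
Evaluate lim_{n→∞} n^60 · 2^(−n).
lim = 0

Exponentials with base > 1 dominate every fixed polynomial: for any fixed c, n^c / 2^n → 0 as n → ∞ (e.g. by the ratio test, or by writing 2^n = e^(n ln 2) and noting e^(n ln 2) / n^c → ∞). Hence n^60 · 2^(−n) = n^60 / 2^n → 0.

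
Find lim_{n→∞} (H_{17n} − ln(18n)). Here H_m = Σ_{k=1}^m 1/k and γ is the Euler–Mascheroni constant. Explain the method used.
lim = ln(17/18) + γ

By Euler-Maclaurin, H_m = ln m + γ + O(1/m). So
  H_{17n} − ln(18n) = ln(17n) + γ − ln(18n) + O(1/n)
                       = ln(17/18) + γ + O(1/n).
Hence the limit is ln(17/18) + γ.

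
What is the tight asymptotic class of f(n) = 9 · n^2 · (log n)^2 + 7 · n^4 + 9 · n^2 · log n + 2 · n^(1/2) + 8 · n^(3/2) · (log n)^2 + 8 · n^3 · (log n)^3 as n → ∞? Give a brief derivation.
f(n) ∈ Θ(n^4)

Compare the terms by growth order. For large n, n^a · (log n)^b dominates n^a' · (log n)^b' iff a > a', or (a = a' and b > b'). Ranking the 6 terms shows the dominant one is 7 · n^4. Hence f(n) ∈ Θ(n^4).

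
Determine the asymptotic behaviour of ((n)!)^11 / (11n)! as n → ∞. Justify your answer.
((n)!)^11/(11n)! ~ ((2π·n)^(10/2) / sqrt(11)) · 11^(−11·n)  →  0

Write N = n. Stirling: N! ~ sqrt(2π N)(N/e)^N and (11N)! ~ sqrt(2π·11N)·(11N/e)^(11N).
  (N!)^11/(11N)! ~ (2π N)^(11/2) (N/e)^(11N) / [sqrt(2π·11N) (11N/e)^(11N)]
     = (2π N)^(11/2) / sqrt(2π·11N) · (N/(11N))^(11N)
     = (2π N)^((11−1)/2) / sqrt(11) · 11^(−11N).
Since 11^11 > 1, the factor 11^(−11N) decays exponentially, so the ratio → 0. Substituting N = n gives the stated form.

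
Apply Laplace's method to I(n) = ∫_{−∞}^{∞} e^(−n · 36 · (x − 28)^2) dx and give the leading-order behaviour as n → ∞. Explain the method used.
I(n) = sqrt(π/(36n))

Here φ(x) = 36 · (x − 28)^2 has its unique minimum at x* = 28 with φ(x*) = 0 and φ''(x*) = 72. Laplace's method gives
  I(n) ~ e^(−n φ(x*)) · sqrt(2π / (n · φ''(x*))) = sqrt(2π / (72n)) = sqrt(π/(36n)).
This is exact: substituting u = (x − 28)·sqrt(36n) gives I(n) = (1/sqrt(36n)) ∫_{−∞}^{∞} e^(−u^2) du = sqrt(π/(36n)).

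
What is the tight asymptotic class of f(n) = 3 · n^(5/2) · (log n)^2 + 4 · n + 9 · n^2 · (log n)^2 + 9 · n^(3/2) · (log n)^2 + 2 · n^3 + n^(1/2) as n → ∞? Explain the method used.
f(n) ∈ Θ(n^3)

Compare the terms by growth order. For large n, n^a · (log n)^b dominates n^a' · (log n)^b' iff a > a', or (a = a' and b > b'). Ranking the 6 terms shows the dominant one is 2 · n^3. Hence f(n) ∈ Θ(n^3).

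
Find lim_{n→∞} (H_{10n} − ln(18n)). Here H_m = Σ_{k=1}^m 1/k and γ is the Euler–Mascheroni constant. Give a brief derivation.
lim = ln(5/9) + γ

By Euler-Maclaurin, H_m = ln m + γ + O(1/m). So
  H_{10n} − ln(18n) = ln(10n) + γ − ln(18n) + O(1/n)
                       = ln(10/18) + γ + O(1/n).
Hence the limit is ln(10/18) + γ (= ln(5/9)).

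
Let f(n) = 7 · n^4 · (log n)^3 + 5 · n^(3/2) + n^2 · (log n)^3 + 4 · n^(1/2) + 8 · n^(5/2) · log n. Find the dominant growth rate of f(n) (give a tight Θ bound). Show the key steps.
f(n) ∈ Θ(n^4 · (log n)^3)

Compare the terms by growth order. For large n, n^a · (log n)^b dominates n^a' · (log n)^b' iff a > a', or (a = a' and b > b'). Ranking the 5 terms shows the dominant one is 7 · n^4 · (log n)^3. Hence f(n) ∈ Θ(n^4 · (log n)^3).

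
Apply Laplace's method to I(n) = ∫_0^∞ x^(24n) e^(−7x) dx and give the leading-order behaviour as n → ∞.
I(n) ~ (sqrt(2π·24n) / 7) · (24n/(7e))^(24n)

Write the integrand as exp(24n ln x − 7x) and set f(x) = 24n ln x − 7x. Then f'(x) = 24n/x − 7 = 0 at x* = 24n/7, and f''(x*) = −24n/x*^2 = −7^2/(24n). Laplace's method (interior maximum) gives
  I(n) ~ e^(f(x*)) · sqrt(2π / |f''(x*)|)
        = exp(24n ln(24n/7) − 24n) · sqrt(2π · 24n / 7^2)
        = (24n/7)^(24n) e^(−24n) · sqrt(2π·24n) / 7
        = (sqrt(2π·24n) / 7) · (24n/(7e))^(24n).
This matches Γ(24n+1)/7^(24n+1) with Stirling applied to Γ.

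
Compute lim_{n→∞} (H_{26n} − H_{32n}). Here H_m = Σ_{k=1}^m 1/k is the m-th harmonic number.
lim = ln(26/32) = ln(13/16)

Euler-Maclaurin gives H_m = ln m + γ + 1/(2m) + O(1/m^2). The γ and O(1/m) terms cancel in the difference:
  H_{26n} − H_{32n} = ln(26n) − ln(32n) + O(1/n) = ln(26/32) + O(1/n).
Hence the limit is ln(26/32) = ln(13/16).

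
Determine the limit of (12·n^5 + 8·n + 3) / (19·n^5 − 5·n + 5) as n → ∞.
lim = 12/19

For large n the leading n^5 terms dominate both numerator and denominator. Dividing top and bottom by n^5, every other term tends to 0, leaving 12/19.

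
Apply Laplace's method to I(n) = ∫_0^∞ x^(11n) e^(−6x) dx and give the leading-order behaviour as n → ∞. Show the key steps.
I(n) ~ (sqrt(2π·11n) / 6) · (11n/(6e))^(11n)

Write the integrand as exp(11n ln x − 6x) and set f(x) = 11n ln x − 6x. Then f'(x) = 11n/x − 6 = 0 at x* = 11n/6, and f''(x*) = −11n/x*^2 = −6^2/(11n). Laplace's method (interior maximum) gives
  I(n) ~ e^(f(x*)) · sqrt(2π / |f''(x*)|)
        = exp(11n ln(11n/6) − 11n) · sqrt(2π · 11n / 6^2)
        = (11n/6)^(11n) e^(−11n) · sqrt(2π·11n) / 6
        = (sqrt(2π·11n) / 6) · (11n/(6e))^(11n).
This matches Γ(11n+1)/6^(11n+1) with Stirling applied to Γ.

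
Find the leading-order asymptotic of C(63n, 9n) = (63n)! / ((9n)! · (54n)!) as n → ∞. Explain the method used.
C(63n, 9n) ~ (823543/46656)^(9n) · sqrt(7/(12π·9n))

Write N = 9n. Apply Stirling to each factorial:
  (7N)! ~ sqrt(2π·7N) · (7N/e)^(7N),
  N! ~ sqrt(2π N) · (N/e)^N,
  (6N)! ~ sqrt(2π·6N) · (6N/e)^(6N).
The exponential factors combine to (7N)^(7N) / (N^N · (6N)^(6N)) = 7^(7N)/6^(6N) = (7^7/6^6)^N = (823543/46656)^N.
The square-root prefactors combine to sqrt(2π·7N) / (sqrt(2π N)·sqrt(2π·6N)) = sqrt(7 / (2π·6·N)) = sqrt(7/(12π·9n)).
Substituting N = 9n: C(63n, 9n) ~ (823543/46656)^(9n) · sqrt(7/(12π·9n)).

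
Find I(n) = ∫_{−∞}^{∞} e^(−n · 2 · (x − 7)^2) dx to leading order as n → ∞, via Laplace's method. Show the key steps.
I(n) = sqrt(π/(2n))

Here φ(x) = 2 · (x − 7)^2 has its unique minimum at x* = 7 with φ(x*) = 0 and φ''(x*) = 4. Laplace's method gives
  I(n) ~ e^(−n φ(x*)) · sqrt(2π / (n · φ''(x*))) = sqrt(2π / (4n)) = sqrt(π/(2n)).
This is exact: substituting u = (x − 7)·sqrt(2n) gives I(n) = (1/sqrt(2n)) ∫_{−∞}^{∞} e^(−u^2) du = sqrt(π/(2n)).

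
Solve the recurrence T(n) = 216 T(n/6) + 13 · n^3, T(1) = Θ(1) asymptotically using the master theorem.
T(n) = Θ(n^3 log n)

log_6 216 = 3, and f(n) = 13 · n^3 = Θ(n^(log_6 216)). This is Case 2 of the master theorem: T(n) = Θ(f(n) · log n) = Θ(n^3 log n).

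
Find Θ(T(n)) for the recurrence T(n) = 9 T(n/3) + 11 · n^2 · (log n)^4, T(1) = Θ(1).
T(n) = Θ(n^2 · (log n)^5)

Here log_3 9 = 2 and f(n) = 11 · n^2 · (log n)^4 = Θ(n^(log_3 9) · (log n)^4). This is the extended Case 2 of the master theorem (f matches the critical exponent up to log factors), giving T(n) = Θ(n^(log_3 9) · (log n)^(4+1)) = Θ(n^2 · (log n)^5).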